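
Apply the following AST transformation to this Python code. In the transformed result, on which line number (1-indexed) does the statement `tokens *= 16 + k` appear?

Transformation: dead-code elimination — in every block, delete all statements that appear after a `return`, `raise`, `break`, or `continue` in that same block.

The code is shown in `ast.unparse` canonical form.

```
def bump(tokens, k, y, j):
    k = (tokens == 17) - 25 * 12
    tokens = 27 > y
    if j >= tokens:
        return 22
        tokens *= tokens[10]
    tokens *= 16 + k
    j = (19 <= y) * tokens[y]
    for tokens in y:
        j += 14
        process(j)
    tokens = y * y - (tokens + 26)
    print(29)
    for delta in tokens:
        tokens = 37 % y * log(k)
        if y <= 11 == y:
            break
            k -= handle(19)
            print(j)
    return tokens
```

6

Transformed code:
def bump(tokens, k, y, j):
    k = (tokens == 17) - 25 * 12
    tokens = 27 > y
    if j >= tokens:
        return 22
    tokens *= 16 + k
    j = (19 <= y) * tokens[y]
    for tokens in y:
        j += 14
        process(j)
    tokens = y * y - (tokens + 26)
    print(29)
    for delta in tokens:
        tokens = 37 % y * log(k)
        if y <= 11 == y:
            break
    return tokens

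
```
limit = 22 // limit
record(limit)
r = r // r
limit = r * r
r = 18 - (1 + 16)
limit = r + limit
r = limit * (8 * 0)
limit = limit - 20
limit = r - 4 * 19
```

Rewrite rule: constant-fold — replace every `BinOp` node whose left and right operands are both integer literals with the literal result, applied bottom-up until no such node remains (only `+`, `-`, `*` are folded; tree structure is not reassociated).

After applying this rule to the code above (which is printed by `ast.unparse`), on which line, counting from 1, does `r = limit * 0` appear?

7

Transformed code:
limit = 22 // limit
record(limit)
r = r // r
limit = r * r
r = 1
limit = r + limit
r = limit * 0
limit = limit - 20
limit = r - 76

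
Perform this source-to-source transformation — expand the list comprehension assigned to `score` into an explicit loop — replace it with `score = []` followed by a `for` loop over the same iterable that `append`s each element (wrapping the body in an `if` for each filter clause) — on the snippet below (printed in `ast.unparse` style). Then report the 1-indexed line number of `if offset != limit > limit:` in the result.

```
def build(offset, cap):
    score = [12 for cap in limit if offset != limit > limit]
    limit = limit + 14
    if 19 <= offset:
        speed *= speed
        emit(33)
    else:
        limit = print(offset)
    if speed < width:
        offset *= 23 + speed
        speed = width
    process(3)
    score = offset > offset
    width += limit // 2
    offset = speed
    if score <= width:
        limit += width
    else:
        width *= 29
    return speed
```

4

Transformed code:
def build(offset, cap):
    score = []
    for cap in limit:
        if offset != limit > limit:
            score.append(12)
    limit = limit + 14
    if 19 <= offset:
        speed *= speed
        emit(33)
    else:
        limit = print(offset)
    if speed < width:
        offset *= 23 + speed
        speed = width
    process(3)
    score = offset > offset
    width += limit // 2
    offset = speed
    if score <= width:
        limit += width
    else:
        width *= 29
    return speed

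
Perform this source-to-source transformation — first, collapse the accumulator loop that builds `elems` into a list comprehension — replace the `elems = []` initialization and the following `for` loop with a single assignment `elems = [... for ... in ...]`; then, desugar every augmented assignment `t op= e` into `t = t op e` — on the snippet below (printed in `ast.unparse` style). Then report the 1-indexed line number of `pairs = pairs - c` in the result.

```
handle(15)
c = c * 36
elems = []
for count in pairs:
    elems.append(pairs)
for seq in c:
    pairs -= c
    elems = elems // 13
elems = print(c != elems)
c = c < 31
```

5

Transformed code:
handle(15)
c = c * 36
elems = [pairs for count in pairs]
for seq in c:
    pairs = pairs - c
    elems = elems // 13
elems = print(c != elems)
c = c < 31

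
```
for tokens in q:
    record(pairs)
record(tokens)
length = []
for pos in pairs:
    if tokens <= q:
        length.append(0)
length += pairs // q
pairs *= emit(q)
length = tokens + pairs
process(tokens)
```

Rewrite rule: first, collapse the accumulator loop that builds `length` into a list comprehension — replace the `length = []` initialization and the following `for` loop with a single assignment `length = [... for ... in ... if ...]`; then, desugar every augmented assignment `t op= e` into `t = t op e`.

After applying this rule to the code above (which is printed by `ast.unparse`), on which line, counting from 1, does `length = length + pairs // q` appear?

5

Transformed code:
for tokens in q:
    record(pairs)
record(tokens)
length = [0 for pos in pairs if tokens <= q]
length = length + pairs // q
pairs = pairs * emit(q)
length = tokens + pairs
process(tokens)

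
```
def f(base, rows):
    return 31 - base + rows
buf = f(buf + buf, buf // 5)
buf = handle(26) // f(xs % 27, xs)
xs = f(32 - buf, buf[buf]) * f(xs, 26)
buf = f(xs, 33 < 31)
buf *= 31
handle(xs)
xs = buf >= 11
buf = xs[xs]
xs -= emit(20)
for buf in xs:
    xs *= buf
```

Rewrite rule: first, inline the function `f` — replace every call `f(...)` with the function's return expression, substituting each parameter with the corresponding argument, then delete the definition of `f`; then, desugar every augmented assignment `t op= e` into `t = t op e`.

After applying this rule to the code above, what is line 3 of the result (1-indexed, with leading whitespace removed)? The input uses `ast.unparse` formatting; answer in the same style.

xs = (31 - (32 - buf) + buf[buf]) * (31 - xs + 26)

Transformed code:
buf = 31 - (buf + buf) + buf // 5
buf = handle(26) // (31 - xs % 27 + xs)
xs = (31 - (32 - buf) + buf[buf]) * (31 - xs + 26)
buf = 31 - xs + (33 < 31)
buf = buf * 31
handle(xs)
xs = buf >= 11
buf = xs[xs]
xs = xs - emit(20)
for buf in xs:
    xs = xs * buf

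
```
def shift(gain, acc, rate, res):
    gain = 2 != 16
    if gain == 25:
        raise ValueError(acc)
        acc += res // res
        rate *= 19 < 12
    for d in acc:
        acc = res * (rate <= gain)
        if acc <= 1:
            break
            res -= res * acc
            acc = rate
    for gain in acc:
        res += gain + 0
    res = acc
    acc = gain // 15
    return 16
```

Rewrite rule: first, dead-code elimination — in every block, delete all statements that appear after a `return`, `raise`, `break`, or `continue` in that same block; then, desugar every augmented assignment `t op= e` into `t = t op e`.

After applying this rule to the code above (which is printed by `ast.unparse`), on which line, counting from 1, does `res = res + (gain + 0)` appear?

Transformed code:
def shift(gain, acc, rate, res):
    gain = 2 != 16
    if gain == 25:
        raise ValueError(acc)
    for d in acc:
        acc = res * (rate <= gain)
        if acc <= 1:
            break
    for gain in acc:
        res = res + (gain + 0)
    res = acc
    acc = gain // 15
    return 16

10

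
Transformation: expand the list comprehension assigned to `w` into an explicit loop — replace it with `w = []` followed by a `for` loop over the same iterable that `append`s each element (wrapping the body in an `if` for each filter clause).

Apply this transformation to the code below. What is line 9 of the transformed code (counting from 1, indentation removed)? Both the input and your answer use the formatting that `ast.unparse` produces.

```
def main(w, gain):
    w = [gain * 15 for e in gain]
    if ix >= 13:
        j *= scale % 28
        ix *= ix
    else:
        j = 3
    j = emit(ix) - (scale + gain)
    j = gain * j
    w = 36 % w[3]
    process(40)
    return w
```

j = 3

Transformed code:
def main(w, gain):
    w = []
    for e in gain:
        w.append(gain * 15)
    if ix >= 13:
        j *= scale % 28
        ix *= ix
    else:
        j = 3
    j = emit(ix) - (scale + gain)
    j = gain * j
    w = 36 % w[3]
    process(40)
    return w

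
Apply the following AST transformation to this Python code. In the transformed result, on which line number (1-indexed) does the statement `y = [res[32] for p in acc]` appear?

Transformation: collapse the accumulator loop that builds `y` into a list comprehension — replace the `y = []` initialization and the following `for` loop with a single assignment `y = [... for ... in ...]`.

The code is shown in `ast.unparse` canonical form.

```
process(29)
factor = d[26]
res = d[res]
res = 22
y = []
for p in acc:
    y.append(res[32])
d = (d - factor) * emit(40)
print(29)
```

Transformed code:
process(29)
factor = d[26]
res = d[res]
res = 22
y = [res[32] for p in acc]
d = (d - factor) * emit(40)
print(29)

5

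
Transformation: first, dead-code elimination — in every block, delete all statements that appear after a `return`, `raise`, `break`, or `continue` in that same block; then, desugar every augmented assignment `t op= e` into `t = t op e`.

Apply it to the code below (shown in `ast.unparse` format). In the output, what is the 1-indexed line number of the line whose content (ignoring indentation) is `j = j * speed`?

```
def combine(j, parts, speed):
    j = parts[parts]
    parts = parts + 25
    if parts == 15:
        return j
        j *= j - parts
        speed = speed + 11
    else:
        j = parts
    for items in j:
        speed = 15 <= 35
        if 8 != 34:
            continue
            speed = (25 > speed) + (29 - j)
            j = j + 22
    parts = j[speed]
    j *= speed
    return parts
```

13

Transformed code:
def combine(j, parts, speed):
    j = parts[parts]
    parts = parts + 25
    if parts == 15:
        return j
    else:
        j = parts
    for items in j:
        speed = 15 <= 35
        if 8 != 34:
            continue
    parts = j[speed]
    j = j * speed
    return parts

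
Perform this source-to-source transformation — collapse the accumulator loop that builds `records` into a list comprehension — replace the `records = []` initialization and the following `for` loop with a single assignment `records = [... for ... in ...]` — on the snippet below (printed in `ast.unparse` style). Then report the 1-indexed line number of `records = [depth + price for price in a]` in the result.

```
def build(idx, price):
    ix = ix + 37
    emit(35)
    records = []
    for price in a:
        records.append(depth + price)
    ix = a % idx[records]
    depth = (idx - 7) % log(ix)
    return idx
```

4

Transformed code:
def build(idx, price):
    ix = ix + 37
    emit(35)
    records = [depth + price for price in a]
    ix = a % idx[records]
    depth = (idx - 7) % log(ix)
    return idx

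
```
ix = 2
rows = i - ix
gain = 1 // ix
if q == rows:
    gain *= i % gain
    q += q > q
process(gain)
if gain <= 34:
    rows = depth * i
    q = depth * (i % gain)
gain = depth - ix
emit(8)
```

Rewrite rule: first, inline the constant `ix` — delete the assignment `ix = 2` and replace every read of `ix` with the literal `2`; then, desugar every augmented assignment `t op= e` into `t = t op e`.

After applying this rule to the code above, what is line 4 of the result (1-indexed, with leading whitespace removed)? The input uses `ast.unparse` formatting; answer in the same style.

gain = gain * (i % gain)

Transformed code:
rows = i - 2
gain = 1 // 2
if q == rows:
    gain = gain * (i % gain)
    q = q + (q > q)
process(gain)
if gain <= 34:
    rows = depth * i
    q = depth * (i % gain)
gain = depth - 2
emit(8)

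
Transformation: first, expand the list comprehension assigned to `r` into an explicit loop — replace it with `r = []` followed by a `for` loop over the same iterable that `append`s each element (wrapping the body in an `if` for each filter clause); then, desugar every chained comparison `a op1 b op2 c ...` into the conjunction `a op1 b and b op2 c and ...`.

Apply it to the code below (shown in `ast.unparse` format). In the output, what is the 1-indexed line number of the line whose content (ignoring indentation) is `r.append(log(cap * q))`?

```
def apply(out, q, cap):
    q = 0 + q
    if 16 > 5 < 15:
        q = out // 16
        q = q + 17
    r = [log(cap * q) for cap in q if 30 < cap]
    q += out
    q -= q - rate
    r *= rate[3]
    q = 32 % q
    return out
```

Transformed code:
def apply(out, q, cap):
    q = 0 + q
    if 16 > 5 and 5 < 15:
        q = out // 16
        q = q + 17
    r = []
    for cap in q:
        if 30 < cap:
            r.append(log(cap * q))
    q += out
    q -= q - rate
    r *= rate[3]
    q = 32 % q
    return out

9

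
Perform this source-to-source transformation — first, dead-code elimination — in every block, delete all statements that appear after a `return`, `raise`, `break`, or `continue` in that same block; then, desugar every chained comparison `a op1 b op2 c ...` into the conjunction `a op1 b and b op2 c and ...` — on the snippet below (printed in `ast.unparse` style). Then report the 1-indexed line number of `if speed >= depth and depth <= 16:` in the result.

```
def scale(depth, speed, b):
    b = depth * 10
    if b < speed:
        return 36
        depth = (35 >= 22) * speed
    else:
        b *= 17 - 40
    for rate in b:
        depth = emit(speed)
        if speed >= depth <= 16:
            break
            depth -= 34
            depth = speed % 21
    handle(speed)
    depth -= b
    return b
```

9

Transformed code:
def scale(depth, speed, b):
    b = depth * 10
    if b < speed:
        return 36
    else:
        b *= 17 - 40
    for rate in b:
        depth = emit(speed)
        if speed >= depth and depth <= 16:
            break
    handle(speed)
    depth -= b
    return b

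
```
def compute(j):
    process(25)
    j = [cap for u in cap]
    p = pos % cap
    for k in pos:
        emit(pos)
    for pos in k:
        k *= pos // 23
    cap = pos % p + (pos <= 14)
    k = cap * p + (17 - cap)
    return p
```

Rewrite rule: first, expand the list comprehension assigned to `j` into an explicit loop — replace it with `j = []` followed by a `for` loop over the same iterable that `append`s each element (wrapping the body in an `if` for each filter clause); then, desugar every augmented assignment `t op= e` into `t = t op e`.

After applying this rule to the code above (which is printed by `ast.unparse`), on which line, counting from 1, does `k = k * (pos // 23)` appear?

Transformed code:
def compute(j):
    process(25)
    j = []
    for u in cap:
        j.append(cap)
    p = pos % cap
    for k in pos:
        emit(pos)
    for pos in k:
        k = k * (pos // 23)
    cap = pos % p + (pos <= 14)
    k = cap * p + (17 - cap)
    return p

10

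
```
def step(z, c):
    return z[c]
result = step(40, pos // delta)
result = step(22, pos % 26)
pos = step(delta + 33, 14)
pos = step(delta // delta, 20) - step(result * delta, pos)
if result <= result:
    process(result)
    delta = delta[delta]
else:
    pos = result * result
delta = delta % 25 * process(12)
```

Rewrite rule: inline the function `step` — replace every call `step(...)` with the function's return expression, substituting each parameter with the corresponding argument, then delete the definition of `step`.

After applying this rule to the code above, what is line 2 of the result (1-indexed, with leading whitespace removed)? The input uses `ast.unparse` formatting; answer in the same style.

result = 22[pos % 26]

Transformed code:
result = 40[pos // delta]
result = 22[pos % 26]
pos = (delta + 33)[14]
pos = (delta // delta)[20] - (result * delta)[pos]
if result <= result:
    process(result)
    delta = delta[delta]
else:
    pos = result * result
delta = delta % 25 * process(12)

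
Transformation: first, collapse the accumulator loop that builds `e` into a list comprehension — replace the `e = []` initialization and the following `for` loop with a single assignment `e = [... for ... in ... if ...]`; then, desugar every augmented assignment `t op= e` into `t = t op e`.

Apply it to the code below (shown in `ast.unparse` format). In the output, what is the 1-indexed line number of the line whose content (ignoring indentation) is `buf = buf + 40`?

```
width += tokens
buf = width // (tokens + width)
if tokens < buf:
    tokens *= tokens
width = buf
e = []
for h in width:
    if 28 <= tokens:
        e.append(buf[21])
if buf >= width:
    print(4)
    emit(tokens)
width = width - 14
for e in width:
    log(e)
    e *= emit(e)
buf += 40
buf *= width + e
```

Transformed code:
width = width + tokens
buf = width // (tokens + width)
if tokens < buf:
    tokens = tokens * tokens
width = buf
e = [buf[21] for h in width if 28 <= tokens]
if buf >= width:
    print(4)
    emit(tokens)
width = width - 14
for e in width:
    log(e)
    e = e * emit(e)
buf = buf + 40
buf = buf * (width + e)

14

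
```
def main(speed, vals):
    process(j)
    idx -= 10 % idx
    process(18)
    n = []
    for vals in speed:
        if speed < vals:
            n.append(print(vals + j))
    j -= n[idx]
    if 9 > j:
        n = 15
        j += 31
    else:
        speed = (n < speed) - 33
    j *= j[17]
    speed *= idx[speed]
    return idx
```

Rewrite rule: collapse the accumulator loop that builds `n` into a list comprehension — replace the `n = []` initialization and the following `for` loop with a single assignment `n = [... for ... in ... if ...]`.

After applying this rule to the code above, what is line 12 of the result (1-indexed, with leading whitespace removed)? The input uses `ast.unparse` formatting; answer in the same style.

Transformed code:
def main(speed, vals):
    process(j)
    idx -= 10 % idx
    process(18)
    n = [print(vals + j) for vals in speed if speed < vals]
    j -= n[idx]
    if 9 > j:
        n = 15
        j += 31
    else:
        speed = (n < speed) - 33
    j *= j[17]
    speed *= idx[speed]
    return idx

j *= j[17]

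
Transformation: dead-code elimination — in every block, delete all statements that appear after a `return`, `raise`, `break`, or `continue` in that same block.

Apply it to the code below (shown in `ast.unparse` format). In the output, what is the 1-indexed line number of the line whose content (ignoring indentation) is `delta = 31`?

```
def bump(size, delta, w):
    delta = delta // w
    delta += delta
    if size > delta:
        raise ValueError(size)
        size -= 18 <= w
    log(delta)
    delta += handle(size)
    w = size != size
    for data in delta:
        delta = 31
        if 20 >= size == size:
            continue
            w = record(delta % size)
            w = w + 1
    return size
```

Transformed code:
def bump(size, delta, w):
    delta = delta // w
    delta += delta
    if size > delta:
        raise ValueError(size)
    log(delta)
    delta += handle(size)
    w = size != size
    for data in delta:
        delta = 31
        if 20 >= size == size:
            continue
    return size

10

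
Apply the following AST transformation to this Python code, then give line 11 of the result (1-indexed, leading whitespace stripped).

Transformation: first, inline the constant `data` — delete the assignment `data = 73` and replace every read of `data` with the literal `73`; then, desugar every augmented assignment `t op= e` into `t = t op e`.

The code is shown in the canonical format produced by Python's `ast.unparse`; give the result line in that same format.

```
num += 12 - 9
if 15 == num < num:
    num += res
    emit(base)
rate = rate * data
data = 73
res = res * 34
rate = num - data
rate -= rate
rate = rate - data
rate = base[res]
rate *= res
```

rate = rate * res

Transformed code:
num = num + (12 - 9)
if 15 == num < num:
    num = num + res
    emit(base)
rate = rate * 73
res = res * 34
rate = num - 73
rate = rate - rate
rate = rate - 73
rate = base[res]
rate = rate * res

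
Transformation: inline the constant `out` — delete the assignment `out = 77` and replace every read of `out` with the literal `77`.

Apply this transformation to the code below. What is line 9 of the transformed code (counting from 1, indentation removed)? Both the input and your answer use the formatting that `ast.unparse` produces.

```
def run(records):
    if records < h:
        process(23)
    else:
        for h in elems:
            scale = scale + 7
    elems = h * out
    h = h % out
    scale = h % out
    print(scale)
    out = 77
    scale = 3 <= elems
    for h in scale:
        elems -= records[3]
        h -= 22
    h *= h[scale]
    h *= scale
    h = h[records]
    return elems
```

Transformed code:
def run(records):
    if records < h:
        process(23)
    else:
        for h in elems:
            scale = scale + 7
    elems = h * 77
    h = h % 77
    scale = h % 77
    print(scale)
    scale = 3 <= elems
    for h in scale:
        elems -= records[3]
        h -= 22
    h *= h[scale]
    h *= scale
    h = h[records]
    return elems

scale = h % 77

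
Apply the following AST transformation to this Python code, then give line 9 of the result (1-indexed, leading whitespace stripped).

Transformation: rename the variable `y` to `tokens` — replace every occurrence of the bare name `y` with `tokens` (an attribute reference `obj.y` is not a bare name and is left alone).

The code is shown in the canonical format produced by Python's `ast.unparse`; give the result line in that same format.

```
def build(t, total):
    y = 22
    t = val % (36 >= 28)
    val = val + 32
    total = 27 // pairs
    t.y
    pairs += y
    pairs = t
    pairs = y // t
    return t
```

pairs = tokens // t

Transformed code:
def build(t, total):
    tokens = 22
    t = val % (36 >= 28)
    val = val + 32
    total = 27 // pairs
    t.y
    pairs += tokens
    pairs = t
    pairs = tokens // t
    return t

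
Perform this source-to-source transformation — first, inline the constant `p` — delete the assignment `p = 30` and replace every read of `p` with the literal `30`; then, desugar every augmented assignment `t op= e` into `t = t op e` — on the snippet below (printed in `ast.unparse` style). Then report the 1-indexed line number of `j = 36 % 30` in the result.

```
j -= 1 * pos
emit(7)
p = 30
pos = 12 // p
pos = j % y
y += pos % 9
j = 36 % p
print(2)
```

Transformed code:
j = j - 1 * pos
emit(7)
pos = 12 // 30
pos = j % y
y = y + pos % 9
j = 36 % 30
print(2)

6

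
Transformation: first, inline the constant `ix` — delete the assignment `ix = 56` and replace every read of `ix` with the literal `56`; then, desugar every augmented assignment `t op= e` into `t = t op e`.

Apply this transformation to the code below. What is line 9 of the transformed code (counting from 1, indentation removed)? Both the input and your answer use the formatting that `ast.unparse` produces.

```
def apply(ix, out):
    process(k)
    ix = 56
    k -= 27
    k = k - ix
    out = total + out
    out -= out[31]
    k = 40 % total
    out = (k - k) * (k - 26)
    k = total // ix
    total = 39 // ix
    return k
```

Transformed code:
def apply(ix, out):
    process(k)
    k = k - 27
    k = k - 56
    out = total + out
    out = out - out[31]
    k = 40 % total
    out = (k - k) * (k - 26)
    k = total // 56
    total = 39 // 56
    return k

k = total // 56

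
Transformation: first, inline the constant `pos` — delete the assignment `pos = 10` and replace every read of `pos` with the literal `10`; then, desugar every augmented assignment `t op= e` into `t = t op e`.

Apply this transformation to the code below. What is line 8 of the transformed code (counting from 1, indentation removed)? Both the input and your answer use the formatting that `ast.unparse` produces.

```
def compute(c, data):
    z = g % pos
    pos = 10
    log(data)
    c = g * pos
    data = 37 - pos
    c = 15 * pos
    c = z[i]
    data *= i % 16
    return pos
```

Transformed code:
def compute(c, data):
    z = g % 10
    log(data)
    c = g * 10
    data = 37 - 10
    c = 15 * 10
    c = z[i]
    data = data * (i % 16)
    return 10

data = data * (i % 16)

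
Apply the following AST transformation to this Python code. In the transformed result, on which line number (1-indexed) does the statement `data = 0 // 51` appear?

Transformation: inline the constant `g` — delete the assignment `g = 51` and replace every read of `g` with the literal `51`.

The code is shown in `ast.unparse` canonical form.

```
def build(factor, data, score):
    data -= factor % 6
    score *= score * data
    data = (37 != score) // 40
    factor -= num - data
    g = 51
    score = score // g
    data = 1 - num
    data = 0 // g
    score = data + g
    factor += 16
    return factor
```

Transformed code:
def build(factor, data, score):
    data -= factor % 6
    score *= score * data
    data = (37 != score) // 40
    factor -= num - data
    score = score // 51
    data = 1 - num
    data = 0 // 51
    score = data + 51
    factor += 16
    return factor

8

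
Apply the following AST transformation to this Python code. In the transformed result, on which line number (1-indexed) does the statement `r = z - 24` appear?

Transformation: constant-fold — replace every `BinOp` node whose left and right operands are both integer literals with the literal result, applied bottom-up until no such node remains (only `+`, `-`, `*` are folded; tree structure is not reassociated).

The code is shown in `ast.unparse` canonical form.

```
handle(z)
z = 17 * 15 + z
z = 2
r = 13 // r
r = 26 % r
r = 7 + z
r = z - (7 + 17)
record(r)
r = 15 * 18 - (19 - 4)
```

Transformed code:
handle(z)
z = 255 + z
z = 2
r = 13 // r
r = 26 % r
r = 7 + z
r = z - 24
record(r)
r = 255

7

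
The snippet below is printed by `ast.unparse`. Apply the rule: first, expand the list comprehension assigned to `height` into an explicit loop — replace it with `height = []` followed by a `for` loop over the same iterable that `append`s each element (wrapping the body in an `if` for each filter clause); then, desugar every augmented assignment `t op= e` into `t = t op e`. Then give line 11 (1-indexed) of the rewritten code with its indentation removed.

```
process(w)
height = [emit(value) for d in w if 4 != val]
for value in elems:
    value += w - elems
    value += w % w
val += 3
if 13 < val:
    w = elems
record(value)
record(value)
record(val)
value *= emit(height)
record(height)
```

Transformed code:
process(w)
height = []
for d in w:
    if 4 != val:
        height.append(emit(value))
for value in elems:
    value = value + (w - elems)
    value = value + w % w
val = val + 3
if 13 < val:
    w = elems
record(value)
record(value)
record(val)
value = value * emit(height)
record(height)

w = elems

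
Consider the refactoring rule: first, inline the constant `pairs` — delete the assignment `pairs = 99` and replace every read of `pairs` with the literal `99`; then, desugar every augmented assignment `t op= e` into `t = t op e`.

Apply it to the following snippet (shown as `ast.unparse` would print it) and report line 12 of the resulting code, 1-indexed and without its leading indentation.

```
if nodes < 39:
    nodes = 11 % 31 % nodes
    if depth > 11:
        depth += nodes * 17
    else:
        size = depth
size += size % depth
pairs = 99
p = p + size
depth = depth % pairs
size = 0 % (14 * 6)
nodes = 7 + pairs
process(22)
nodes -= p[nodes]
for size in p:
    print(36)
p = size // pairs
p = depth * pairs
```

Transformed code:
if nodes < 39:
    nodes = 11 % 31 % nodes
    if depth > 11:
        depth = depth + nodes * 17
    else:
        size = depth
size = size + size % depth
p = p + size
depth = depth % 99
size = 0 % (14 * 6)
nodes = 7 + 99
process(22)
nodes = nodes - p[nodes]
for size in p:
    print(36)
p = size // 99
p = depth * 99

process(22)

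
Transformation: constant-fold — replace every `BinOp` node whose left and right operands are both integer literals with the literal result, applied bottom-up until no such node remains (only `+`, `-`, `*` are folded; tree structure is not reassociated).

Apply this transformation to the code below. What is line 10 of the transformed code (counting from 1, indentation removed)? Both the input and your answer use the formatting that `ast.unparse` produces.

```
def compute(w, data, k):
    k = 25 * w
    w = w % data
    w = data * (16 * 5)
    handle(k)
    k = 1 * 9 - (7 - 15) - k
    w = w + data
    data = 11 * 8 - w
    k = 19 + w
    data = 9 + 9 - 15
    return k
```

Transformed code:
def compute(w, data, k):
    k = 25 * w
    w = w % data
    w = data * 80
    handle(k)
    k = 17 - k
    w = w + data
    data = 88 - w
    k = 19 + w
    data = 3
    return k

data = 3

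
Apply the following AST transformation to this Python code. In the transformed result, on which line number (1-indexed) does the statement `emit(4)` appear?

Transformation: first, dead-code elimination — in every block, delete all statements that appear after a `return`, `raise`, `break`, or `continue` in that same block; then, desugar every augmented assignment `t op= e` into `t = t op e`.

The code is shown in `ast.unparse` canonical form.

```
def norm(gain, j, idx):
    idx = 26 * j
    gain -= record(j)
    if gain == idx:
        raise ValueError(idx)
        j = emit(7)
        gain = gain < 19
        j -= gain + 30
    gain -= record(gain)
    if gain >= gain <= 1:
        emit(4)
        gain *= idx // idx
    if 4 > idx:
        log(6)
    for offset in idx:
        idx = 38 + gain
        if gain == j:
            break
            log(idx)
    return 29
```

8

Transformed code:
def norm(gain, j, idx):
    idx = 26 * j
    gain = gain - record(j)
    if gain == idx:
        raise ValueError(idx)
    gain = gain - record(gain)
    if gain >= gain <= 1:
        emit(4)
        gain = gain * (idx // idx)
    if 4 > idx:
        log(6)
    for offset in idx:
        idx = 38 + gain
        if gain == j:
            break
    return 29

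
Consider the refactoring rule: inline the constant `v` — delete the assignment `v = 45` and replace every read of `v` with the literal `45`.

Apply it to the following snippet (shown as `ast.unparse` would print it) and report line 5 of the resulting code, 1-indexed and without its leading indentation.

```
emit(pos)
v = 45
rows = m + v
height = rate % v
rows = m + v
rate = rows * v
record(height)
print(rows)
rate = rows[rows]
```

Transformed code:
emit(pos)
rows = m + 45
height = rate % 45
rows = m + 45
rate = rows * 45
record(height)
print(rows)
rate = rows[rows]

rate = rows * 45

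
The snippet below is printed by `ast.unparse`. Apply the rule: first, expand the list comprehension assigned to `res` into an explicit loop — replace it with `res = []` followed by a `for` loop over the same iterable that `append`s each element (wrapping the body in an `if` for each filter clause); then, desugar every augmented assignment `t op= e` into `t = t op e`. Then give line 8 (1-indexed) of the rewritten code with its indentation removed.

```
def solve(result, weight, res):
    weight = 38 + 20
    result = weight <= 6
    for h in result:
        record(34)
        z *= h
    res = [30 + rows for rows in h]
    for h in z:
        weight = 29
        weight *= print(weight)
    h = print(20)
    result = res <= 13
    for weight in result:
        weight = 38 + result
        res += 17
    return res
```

for rows in h:

Transformed code:
def solve(result, weight, res):
    weight = 38 + 20
    result = weight <= 6
    for h in result:
        record(34)
        z = z * h
    res = []
    for rows in h:
        res.append(30 + rows)
    for h in z:
        weight = 29
        weight = weight * print(weight)
    h = print(20)
    result = res <= 13
    for weight in result:
        weight = 38 + result
        res = res + 17
    return res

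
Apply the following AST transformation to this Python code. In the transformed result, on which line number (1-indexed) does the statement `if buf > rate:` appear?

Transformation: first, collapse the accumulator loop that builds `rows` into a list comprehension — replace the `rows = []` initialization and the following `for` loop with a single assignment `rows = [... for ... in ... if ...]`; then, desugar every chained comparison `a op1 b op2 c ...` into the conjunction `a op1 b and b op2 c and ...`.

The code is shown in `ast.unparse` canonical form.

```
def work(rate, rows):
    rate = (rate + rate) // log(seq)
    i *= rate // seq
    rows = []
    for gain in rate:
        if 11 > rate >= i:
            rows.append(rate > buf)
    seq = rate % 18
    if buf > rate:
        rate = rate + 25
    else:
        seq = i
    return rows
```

Transformed code:
def work(rate, rows):
    rate = (rate + rate) // log(seq)
    i *= rate // seq
    rows = [rate > buf for gain in rate if 11 > rate and rate >= i]
    seq = rate % 18
    if buf > rate:
        rate = rate + 25
    else:
        seq = i
    return rows

6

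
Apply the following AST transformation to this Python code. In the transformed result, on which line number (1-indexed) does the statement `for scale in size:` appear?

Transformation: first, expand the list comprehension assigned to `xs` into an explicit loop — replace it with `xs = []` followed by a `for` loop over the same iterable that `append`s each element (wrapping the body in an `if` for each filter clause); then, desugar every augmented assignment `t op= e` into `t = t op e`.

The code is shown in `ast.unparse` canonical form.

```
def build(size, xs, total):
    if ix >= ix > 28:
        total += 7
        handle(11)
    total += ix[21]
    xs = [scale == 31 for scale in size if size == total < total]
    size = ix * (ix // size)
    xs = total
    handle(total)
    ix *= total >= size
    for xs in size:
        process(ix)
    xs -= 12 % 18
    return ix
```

Transformed code:
def build(size, xs, total):
    if ix >= ix > 28:
        total = total + 7
        handle(11)
    total = total + ix[21]
    xs = []
    for scale in size:
        if size == total < total:
            xs.append(scale == 31)
    size = ix * (ix // size)
    xs = total
    handle(total)
    ix = ix * (total >= size)
    for xs in size:
        process(ix)
    xs = xs - 12 % 18
    return ix

7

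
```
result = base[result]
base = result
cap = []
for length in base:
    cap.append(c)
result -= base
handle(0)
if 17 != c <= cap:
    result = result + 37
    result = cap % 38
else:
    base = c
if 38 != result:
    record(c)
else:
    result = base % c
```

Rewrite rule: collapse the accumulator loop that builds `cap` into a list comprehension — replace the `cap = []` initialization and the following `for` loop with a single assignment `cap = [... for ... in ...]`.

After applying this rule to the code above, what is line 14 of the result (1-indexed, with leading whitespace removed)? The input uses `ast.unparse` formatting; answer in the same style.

Transformed code:
result = base[result]
base = result
cap = [c for length in base]
result -= base
handle(0)
if 17 != c <= cap:
    result = result + 37
    result = cap % 38
else:
    base = c
if 38 != result:
    record(c)
else:
    result = base % c

result = base % c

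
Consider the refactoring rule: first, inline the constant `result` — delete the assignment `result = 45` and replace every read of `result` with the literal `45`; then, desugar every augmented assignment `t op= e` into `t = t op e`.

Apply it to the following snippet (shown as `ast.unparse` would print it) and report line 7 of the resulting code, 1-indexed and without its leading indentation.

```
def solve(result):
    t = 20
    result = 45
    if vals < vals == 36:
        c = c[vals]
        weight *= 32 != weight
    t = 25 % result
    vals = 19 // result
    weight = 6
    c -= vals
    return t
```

Transformed code:
def solve(result):
    t = 20
    if vals < vals == 36:
        c = c[vals]
        weight = weight * (32 != weight)
    t = 25 % 45
    vals = 19 // 45
    weight = 6
    c = c - vals
    return t

vals = 19 // 45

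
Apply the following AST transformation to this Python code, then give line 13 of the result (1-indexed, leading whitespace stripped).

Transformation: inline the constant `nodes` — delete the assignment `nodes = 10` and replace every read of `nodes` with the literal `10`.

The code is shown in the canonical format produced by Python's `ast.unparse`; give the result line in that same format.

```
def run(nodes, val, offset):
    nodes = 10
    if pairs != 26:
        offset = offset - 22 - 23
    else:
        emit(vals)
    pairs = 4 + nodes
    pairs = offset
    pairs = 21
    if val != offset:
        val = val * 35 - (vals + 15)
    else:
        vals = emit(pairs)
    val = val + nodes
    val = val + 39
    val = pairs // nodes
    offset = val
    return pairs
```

Transformed code:
def run(nodes, val, offset):
    if pairs != 26:
        offset = offset - 22 - 23
    else:
        emit(vals)
    pairs = 4 + 10
    pairs = offset
    pairs = 21
    if val != offset:
        val = val * 35 - (vals + 15)
    else:
        vals = emit(pairs)
    val = val + 10
    val = val + 39
    val = pairs // 10
    offset = val
    return pairs

val = val + 10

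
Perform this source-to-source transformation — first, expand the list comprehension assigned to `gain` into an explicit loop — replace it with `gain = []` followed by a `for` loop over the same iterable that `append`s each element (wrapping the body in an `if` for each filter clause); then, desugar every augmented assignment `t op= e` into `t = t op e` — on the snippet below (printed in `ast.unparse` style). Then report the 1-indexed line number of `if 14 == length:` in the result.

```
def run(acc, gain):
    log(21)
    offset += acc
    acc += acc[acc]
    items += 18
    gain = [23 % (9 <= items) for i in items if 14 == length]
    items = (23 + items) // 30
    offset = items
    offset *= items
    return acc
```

8

Transformed code:
def run(acc, gain):
    log(21)
    offset = offset + acc
    acc = acc + acc[acc]
    items = items + 18
    gain = []
    for i in items:
        if 14 == length:
            gain.append(23 % (9 <= items))
    items = (23 + items) // 30
    offset = items
    offset = offset * items
    return acc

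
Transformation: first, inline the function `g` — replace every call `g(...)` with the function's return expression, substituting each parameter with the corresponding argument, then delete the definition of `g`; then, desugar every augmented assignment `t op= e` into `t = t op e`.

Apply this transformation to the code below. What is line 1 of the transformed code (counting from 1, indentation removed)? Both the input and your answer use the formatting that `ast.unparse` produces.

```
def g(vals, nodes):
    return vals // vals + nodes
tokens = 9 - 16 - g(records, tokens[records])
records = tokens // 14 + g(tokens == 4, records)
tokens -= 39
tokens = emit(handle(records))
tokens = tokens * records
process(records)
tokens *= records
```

tokens = 9 - 16 - (records // records + tokens[records])

Transformed code:
tokens = 9 - 16 - (records // records + tokens[records])
records = tokens // 14 + ((tokens == 4) // (tokens == 4) + records)
tokens = tokens - 39
tokens = emit(handle(records))
tokens = tokens * records
process(records)
tokens = tokens * records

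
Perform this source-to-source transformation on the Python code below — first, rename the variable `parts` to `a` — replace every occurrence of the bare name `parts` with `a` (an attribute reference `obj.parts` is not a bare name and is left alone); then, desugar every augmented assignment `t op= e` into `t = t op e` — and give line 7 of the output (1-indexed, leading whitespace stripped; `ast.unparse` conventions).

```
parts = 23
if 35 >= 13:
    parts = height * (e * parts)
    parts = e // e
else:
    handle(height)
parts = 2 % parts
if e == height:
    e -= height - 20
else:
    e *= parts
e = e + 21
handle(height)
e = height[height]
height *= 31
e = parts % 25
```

a = 2 % a

Transformed code:
a = 23
if 35 >= 13:
    a = height * (e * a)
    a = e // e
else:
    handle(height)
a = 2 % a
if e == height:
    e = e - (height - 20)
else:
    e = e * a
e = e + 21
handle(height)
e = height[height]
height = height * 31
e = a % 25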